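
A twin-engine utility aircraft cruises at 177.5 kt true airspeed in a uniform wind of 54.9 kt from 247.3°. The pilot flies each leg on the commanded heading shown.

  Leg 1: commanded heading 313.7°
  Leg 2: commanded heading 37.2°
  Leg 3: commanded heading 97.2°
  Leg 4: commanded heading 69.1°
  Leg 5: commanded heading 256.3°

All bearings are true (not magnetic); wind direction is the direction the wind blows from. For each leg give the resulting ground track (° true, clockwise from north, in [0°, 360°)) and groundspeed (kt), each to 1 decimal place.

Leg 1: track=331.6°, groundspeed=163.5 kt
Leg 2: track=44.2°, groundspeed=226.7 kt
Leg 3: track=90.3°, groundspeed=226.8 kt
Leg 4: track=68.7°, groundspeed=232.4 kt
Leg 5: track=260.3°, groundspeed=123.6 kt

Leg 1: heading 313.7°; drift +17.9° → track 331.6°, groundspeed 163.5 kt
Leg 2: heading 37.2°; drift +7.0° → track 44.2°, groundspeed 226.7 kt
Leg 3: heading 97.2°; drift -6.9° → track 90.3°, groundspeed 226.8 kt
Leg 4: heading 69.1°; drift -0.4° → track 68.7°, groundspeed 232.4 kt
Leg 5: heading 256.3°; drift +4.0° → track 260.3°, groundspeed 123.6 kt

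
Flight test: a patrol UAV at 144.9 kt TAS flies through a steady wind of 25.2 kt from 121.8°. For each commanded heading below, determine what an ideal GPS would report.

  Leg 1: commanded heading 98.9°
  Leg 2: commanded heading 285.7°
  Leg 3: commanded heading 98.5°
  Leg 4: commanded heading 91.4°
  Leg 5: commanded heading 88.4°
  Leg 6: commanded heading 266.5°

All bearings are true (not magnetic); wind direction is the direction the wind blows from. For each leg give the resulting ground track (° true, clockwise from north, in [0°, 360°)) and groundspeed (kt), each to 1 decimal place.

Leg 1: heading 98.9°; drift -4.6° → track 94.3°, groundspeed 122.1 kt
Leg 2: heading 285.7°; drift +2.4° → track 288.1°, groundspeed 169.3 kt
Leg 3: heading 98.5°; drift -4.7° → track 93.8°, groundspeed 122.2 kt
Leg 4: heading 91.4°; drift -5.9° → track 85.5°, groundspeed 123.8 kt
Leg 5: heading 88.4°; drift -6.4° → track 82.0°, groundspeed 124.6 kt
Leg 6: heading 266.5°; drift +5.0° → track 271.5°, groundspeed 166.1 kt

Leg 1: track=94.3°, groundspeed=122.1 kt
Leg 2: track=288.1°, groundspeed=169.3 kt
Leg 3: track=93.8°, groundspeed=122.2 kt
Leg 4: track=85.5°, groundspeed=123.8 kt
Leg 5: track=82.0°, groundspeed=124.6 kt
Leg 6: track=271.5°, groundspeed=166.1 kt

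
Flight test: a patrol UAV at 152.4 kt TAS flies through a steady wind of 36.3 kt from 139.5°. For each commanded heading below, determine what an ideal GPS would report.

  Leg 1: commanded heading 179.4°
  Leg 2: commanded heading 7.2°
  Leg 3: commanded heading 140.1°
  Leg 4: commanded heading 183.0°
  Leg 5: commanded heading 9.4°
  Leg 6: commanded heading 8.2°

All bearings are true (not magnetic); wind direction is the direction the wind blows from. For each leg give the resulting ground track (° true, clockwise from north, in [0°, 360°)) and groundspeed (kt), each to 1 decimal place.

Leg 1: track=190.0°, groundspeed=126.7 kt
Leg 2: track=358.6°, groundspeed=178.9 kt
Leg 3: track=140.3°, groundspeed=116.1 kt
Leg 4: track=194.2°, groundspeed=128.5 kt
Leg 5: track=0.4°, groundspeed=178.0 kt
Leg 6: track=359.4°, groundspeed=178.5 kt

Leg 1: heading 179.4°; drift +10.6° → track 190.0°, groundspeed 126.7 kt
Leg 2: heading 7.2°; drift -8.6° → track 358.6°, groundspeed 178.9 kt
Leg 3: heading 140.1°; drift +0.2° → track 140.3°, groundspeed 116.1 kt
Leg 4: heading 183.0°; drift +11.2° → track 194.2°, groundspeed 128.5 kt
Leg 5: heading 9.4°; drift -9.0° → track 0.4°, groundspeed 178.0 kt
Leg 6: heading 8.2°; drift -8.8° → track 359.4°, groundspeed 178.5 kt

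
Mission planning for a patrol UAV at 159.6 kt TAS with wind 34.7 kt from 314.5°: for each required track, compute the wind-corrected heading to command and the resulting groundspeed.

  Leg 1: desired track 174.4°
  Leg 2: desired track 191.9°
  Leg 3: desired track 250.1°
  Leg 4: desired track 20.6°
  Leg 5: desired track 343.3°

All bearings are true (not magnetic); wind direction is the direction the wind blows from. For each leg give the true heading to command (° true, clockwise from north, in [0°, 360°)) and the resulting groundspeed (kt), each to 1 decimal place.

Leg 1: desired track 174.4°; wind correction +8.0° → command heading 182.4°, groundspeed 184.7 kt
Leg 2: desired track 191.9°; wind correction +10.6° → command heading 202.5°, groundspeed 175.6 kt
Leg 3: desired track 250.1°; wind correction +11.3° → command heading 261.4°, groundspeed 141.5 kt
Leg 4: desired track 20.6°; wind correction -11.5° → command heading 9.1°, groundspeed 142.4 kt
Leg 5: desired track 343.3°; wind correction -6.0° → command heading 337.3°, groundspeed 128.3 kt

Leg 1: heading=182.4°, groundspeed=184.7 kt
Leg 2: heading=202.5°, groundspeed=175.6 kt
Leg 3: heading=261.4°, groundspeed=141.5 kt
Leg 4: heading=9.1°, groundspeed=142.4 kt
Leg 5: heading=337.3°, groundspeed=128.3 kt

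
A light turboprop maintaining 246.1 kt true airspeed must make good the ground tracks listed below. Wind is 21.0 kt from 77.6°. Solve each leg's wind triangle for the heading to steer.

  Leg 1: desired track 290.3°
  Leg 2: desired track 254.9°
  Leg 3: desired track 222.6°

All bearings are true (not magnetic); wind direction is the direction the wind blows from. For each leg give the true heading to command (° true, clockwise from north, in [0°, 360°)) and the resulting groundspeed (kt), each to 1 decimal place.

Leg 1: desired track 290.3°; wind correction +2.6° → command heading 292.9°, groundspeed 263.5 kt
Leg 2: desired track 254.9°; wind correction -0.2° → command heading 254.7°, groundspeed 267.1 kt
Leg 3: desired track 222.6°; wind correction -2.8° → command heading 219.8°, groundspeed 263.0 kt

Leg 1: heading=292.9°, groundspeed=263.5 kt
Leg 2: heading=254.7°, groundspeed=267.1 kt
Leg 3: heading=219.8°, groundspeed=263.0 kt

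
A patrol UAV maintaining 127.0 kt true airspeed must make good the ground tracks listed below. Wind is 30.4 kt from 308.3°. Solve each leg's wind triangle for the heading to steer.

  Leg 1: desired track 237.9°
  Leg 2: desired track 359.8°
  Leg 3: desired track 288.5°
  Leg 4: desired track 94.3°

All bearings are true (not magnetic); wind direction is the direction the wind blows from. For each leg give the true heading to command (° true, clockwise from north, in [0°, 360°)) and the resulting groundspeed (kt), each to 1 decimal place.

Leg 1: heading=250.9°, groundspeed=113.5 kt
Leg 2: heading=349.0°, groundspeed=105.8 kt
Leg 3: heading=293.2°, groundspeed=98.0 kt
Leg 4: heading=86.6°, groundspeed=151.1 kt

Leg 1: desired track 237.9°; wind correction +13.0° → command heading 250.9°, groundspeed 113.5 kt
Leg 2: desired track 359.8°; wind correction -10.8° → command heading 349.0°, groundspeed 105.8 kt
Leg 3: desired track 288.5°; wind correction +4.7° → command heading 293.2°, groundspeed 98.0 kt
Leg 4: desired track 94.3°; wind correction -7.7° → command heading 86.6°, groundspeed 151.1 kt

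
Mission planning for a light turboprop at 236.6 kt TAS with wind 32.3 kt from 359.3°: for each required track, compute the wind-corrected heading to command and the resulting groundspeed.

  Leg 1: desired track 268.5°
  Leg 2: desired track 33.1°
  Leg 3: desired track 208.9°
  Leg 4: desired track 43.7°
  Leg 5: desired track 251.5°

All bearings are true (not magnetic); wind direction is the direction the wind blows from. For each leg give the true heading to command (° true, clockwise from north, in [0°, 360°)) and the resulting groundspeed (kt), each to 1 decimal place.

Leg 1: heading=276.3°, groundspeed=234.8 kt
Leg 2: heading=28.7°, groundspeed=209.1 kt
Leg 3: heading=212.8°, groundspeed=264.1 kt
Leg 4: heading=38.2°, groundspeed=212.4 kt
Leg 5: heading=259.0°, groundspeed=244.5 kt

Leg 1: desired track 268.5°; wind correction +7.8° → command heading 276.3°, groundspeed 234.8 kt
Leg 2: desired track 33.1°; wind correction -4.4° → command heading 28.7°, groundspeed 209.1 kt
Leg 3: desired track 208.9°; wind correction +3.9° → command heading 212.8°, groundspeed 264.1 kt
Leg 4: desired track 43.7°; wind correction -5.5° → command heading 38.2°, groundspeed 212.4 kt
Leg 5: desired track 251.5°; wind correction +7.5° → command heading 259.0°, groundspeed 244.5 kt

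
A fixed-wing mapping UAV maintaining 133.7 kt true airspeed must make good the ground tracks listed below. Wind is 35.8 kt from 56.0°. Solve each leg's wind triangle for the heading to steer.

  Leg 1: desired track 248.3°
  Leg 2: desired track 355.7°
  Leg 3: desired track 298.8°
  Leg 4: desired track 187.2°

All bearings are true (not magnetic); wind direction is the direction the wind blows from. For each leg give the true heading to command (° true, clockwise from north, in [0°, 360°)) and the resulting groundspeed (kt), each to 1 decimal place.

Leg 1: heading=251.6°, groundspeed=168.5 kt
Leg 2: heading=9.1°, groundspeed=112.3 kt
Leg 3: heading=312.6°, groundspeed=146.2 kt
Leg 4: heading=175.6°, groundspeed=154.5 kt

Leg 1: desired track 248.3°; wind correction +3.3° → command heading 251.6°, groundspeed 168.5 kt
Leg 2: desired track 355.7°; wind correction +13.4° → command heading 9.1°, groundspeed 112.3 kt
Leg 3: desired track 298.8°; wind correction +13.8° → command heading 312.6°, groundspeed 146.2 kt
Leg 4: desired track 187.2°; wind correction -11.6° → command heading 175.6°, groundspeed 154.5 kt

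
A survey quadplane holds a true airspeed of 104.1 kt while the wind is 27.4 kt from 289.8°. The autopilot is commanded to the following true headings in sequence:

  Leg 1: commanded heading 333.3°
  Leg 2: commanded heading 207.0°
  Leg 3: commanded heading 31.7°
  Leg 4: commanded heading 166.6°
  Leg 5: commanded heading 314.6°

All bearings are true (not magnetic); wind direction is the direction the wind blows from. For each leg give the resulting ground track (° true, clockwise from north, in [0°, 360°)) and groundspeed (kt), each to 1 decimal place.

Leg 1: heading 333.3°; drift +12.6° → track 345.9°, groundspeed 86.3 kt
Leg 2: heading 207.0°; drift -15.1° → track 191.9°, groundspeed 104.3 kt
Leg 3: heading 31.7°; drift +13.7° → track 45.4°, groundspeed 113.0 kt
Leg 4: heading 166.6°; drift -10.9° → track 155.7°, groundspeed 121.3 kt
Leg 5: heading 314.6°; drift +8.3° → track 322.9°, groundspeed 80.1 kt

Leg 1: track=345.9°, groundspeed=86.3 kt
Leg 2: track=191.9°, groundspeed=104.3 kt
Leg 3: track=45.4°, groundspeed=113.0 kt
Leg 4: track=155.7°, groundspeed=121.3 kt
Leg 5: track=322.9°, groundspeed=80.1 kt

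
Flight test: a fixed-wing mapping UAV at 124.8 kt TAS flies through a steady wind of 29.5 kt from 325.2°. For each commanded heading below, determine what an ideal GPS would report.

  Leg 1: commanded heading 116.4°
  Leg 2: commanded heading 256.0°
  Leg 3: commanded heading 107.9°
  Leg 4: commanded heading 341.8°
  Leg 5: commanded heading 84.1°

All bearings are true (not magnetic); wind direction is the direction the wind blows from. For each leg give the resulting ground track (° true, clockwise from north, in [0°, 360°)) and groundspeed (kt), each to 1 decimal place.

Leg 1: heading 116.4°; drift +5.4° → track 121.8°, groundspeed 151.3 kt
Leg 2: heading 256.0°; drift -13.6° → track 242.4°, groundspeed 117.6 kt
Leg 3: heading 107.9°; drift +6.9° → track 114.8°, groundspeed 149.3 kt
Leg 4: heading 341.8°; drift +5.0° → track 346.8°, groundspeed 96.9 kt
Leg 5: heading 84.1°; drift +10.5° → track 94.6°, groundspeed 141.4 kt

Leg 1: track=121.8°, groundspeed=151.3 kt
Leg 2: track=242.4°, groundspeed=117.6 kt
Leg 3: track=114.8°, groundspeed=149.3 kt
Leg 4: track=346.8°, groundspeed=96.9 kt
Leg 5: track=94.6°, groundspeed=141.4 kt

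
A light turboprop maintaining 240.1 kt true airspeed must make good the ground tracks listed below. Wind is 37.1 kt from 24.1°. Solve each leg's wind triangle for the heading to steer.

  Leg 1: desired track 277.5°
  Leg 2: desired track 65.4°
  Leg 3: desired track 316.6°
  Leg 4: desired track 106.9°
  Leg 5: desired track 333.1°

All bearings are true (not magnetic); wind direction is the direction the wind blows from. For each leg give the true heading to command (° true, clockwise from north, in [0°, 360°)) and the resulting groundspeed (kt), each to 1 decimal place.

Leg 1: heading=286.0°, groundspeed=248.1 kt
Leg 2: heading=59.5°, groundspeed=211.0 kt
Leg 3: heading=324.8°, groundspeed=223.4 kt
Leg 4: heading=98.1°, groundspeed=232.6 kt
Leg 5: heading=340.0°, groundspeed=215.0 kt

Leg 1: desired track 277.5°; wind correction +8.5° → command heading 286.0°, groundspeed 248.1 kt
Leg 2: desired track 65.4°; wind correction -5.9° → command heading 59.5°, groundspeed 211.0 kt
Leg 3: desired track 316.6°; wind correction +8.2° → command heading 324.8°, groundspeed 223.4 kt
Leg 4: desired track 106.9°; wind correction -8.8° → command heading 98.1°, groundspeed 232.6 kt
Leg 5: desired track 333.1°; wind correction +6.9° → command heading 340.0°, groundspeed 215.0 kt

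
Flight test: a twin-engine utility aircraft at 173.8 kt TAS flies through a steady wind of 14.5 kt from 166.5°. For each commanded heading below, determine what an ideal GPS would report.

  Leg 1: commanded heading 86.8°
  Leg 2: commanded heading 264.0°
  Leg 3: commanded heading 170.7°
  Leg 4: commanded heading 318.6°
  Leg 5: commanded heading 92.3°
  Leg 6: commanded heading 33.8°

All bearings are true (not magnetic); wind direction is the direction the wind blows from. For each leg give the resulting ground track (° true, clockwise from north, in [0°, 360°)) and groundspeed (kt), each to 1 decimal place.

Leg 1: track=82.0°, groundspeed=171.8 kt
Leg 2: track=268.7°, groundspeed=176.3 kt
Leg 3: track=171.1°, groundspeed=159.3 kt
Leg 4: track=320.7°, groundspeed=186.7 kt
Leg 5: track=87.6°, groundspeed=170.4 kt
Leg 6: track=30.5°, groundspeed=183.9 kt

Leg 1: heading 86.8°; drift -4.8° → track 82.0°, groundspeed 171.8 kt
Leg 2: heading 264.0°; drift +4.7° → track 268.7°, groundspeed 176.3 kt
Leg 3: heading 170.7°; drift +0.4° → track 171.1°, groundspeed 159.3 kt
Leg 4: heading 318.6°; drift +2.1° → track 320.7°, groundspeed 186.7 kt
Leg 5: heading 92.3°; drift -4.7° → track 87.6°, groundspeed 170.4 kt
Leg 6: heading 33.8°; drift -3.3° → track 30.5°, groundspeed 183.9 kt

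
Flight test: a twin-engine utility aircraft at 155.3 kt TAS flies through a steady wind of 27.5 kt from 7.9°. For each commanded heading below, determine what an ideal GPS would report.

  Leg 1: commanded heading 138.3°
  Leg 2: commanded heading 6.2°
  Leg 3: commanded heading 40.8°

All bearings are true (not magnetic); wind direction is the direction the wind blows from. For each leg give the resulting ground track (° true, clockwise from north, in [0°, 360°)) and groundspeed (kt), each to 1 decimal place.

Leg 1: track=145.2°, groundspeed=174.4 kt
Leg 2: track=5.8°, groundspeed=127.8 kt
Leg 3: track=47.2°, groundspeed=133.1 kt

Leg 1: heading 138.3°; drift +6.9° → track 145.2°, groundspeed 174.4 kt
Leg 2: heading 6.2°; drift -0.4° → track 5.8°, groundspeed 127.8 kt
Leg 3: heading 40.8°; drift +6.4° → track 47.2°, groundspeed 133.1 kt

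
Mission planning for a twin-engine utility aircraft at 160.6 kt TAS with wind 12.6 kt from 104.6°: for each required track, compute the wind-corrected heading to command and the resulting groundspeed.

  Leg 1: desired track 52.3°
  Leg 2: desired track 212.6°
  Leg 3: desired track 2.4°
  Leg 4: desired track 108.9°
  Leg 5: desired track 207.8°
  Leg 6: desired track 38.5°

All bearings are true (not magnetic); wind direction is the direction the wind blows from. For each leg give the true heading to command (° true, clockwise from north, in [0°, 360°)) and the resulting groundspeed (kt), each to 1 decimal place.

Leg 1: heading=55.9°, groundspeed=152.6 kt
Leg 2: heading=208.3°, groundspeed=164.0 kt
Leg 3: heading=6.8°, groundspeed=162.8 kt
Leg 4: heading=108.6°, groundspeed=148.0 kt
Leg 5: heading=203.4°, groundspeed=163.0 kt
Leg 6: heading=42.6°, groundspeed=155.1 kt

Leg 1: desired track 52.3°; wind correction +3.6° → command heading 55.9°, groundspeed 152.6 kt
Leg 2: desired track 212.6°; wind correction -4.3° → command heading 208.3°, groundspeed 164.0 kt
Leg 3: desired track 2.4°; wind correction +4.4° → command heading 6.8°, groundspeed 162.8 kt
Leg 4: desired track 108.9°; wind correction -0.3° → command heading 108.6°, groundspeed 148.0 kt
Leg 5: desired track 207.8°; wind correction -4.4° → command heading 203.4°, groundspeed 163.0 kt
Leg 6: desired track 38.5°; wind correction +4.1° → command heading 42.6°, groundspeed 155.1 kt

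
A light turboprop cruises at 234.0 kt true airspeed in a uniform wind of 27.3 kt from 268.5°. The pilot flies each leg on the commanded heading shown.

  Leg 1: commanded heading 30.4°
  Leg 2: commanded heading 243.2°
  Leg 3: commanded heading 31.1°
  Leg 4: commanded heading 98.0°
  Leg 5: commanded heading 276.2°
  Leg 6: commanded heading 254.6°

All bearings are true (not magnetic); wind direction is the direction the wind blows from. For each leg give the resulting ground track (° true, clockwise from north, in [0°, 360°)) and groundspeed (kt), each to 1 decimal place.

Leg 1: heading 30.4°; drift +5.3° → track 35.7°, groundspeed 249.5 kt
Leg 2: heading 243.2°; drift -3.2° → track 240.0°, groundspeed 209.6 kt
Leg 3: heading 31.1°; drift +5.3° → track 36.4°, groundspeed 249.8 kt
Leg 4: heading 98.0°; drift -1.0° → track 97.0°, groundspeed 261.0 kt
Leg 5: heading 276.2°; drift +1.0° → track 277.2°, groundspeed 207.0 kt
Leg 6: heading 254.6°; drift -1.8° → track 252.8°, groundspeed 207.6 kt

Leg 1: track=35.7°, groundspeed=249.5 kt
Leg 2: track=240.0°, groundspeed=209.6 kt
Leg 3: track=36.4°, groundspeed=249.8 kt
Leg 4: track=97.0°, groundspeed=261.0 kt
Leg 5: track=277.2°, groundspeed=207.0 kt
Leg 6: track=252.8°, groundspeed=207.6 kt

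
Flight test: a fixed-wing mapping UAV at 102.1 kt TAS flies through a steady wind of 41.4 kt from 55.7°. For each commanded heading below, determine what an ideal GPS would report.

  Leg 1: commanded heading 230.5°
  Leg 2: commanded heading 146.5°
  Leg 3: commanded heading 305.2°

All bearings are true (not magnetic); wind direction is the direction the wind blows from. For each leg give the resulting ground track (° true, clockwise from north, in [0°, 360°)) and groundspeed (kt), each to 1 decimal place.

Leg 1: heading 230.5°; drift +1.5° → track 232.0°, groundspeed 143.4 kt
Leg 2: heading 146.5°; drift +22.0° → track 168.5°, groundspeed 110.7 kt
Leg 3: heading 305.2°; drift -18.4° → track 286.8°, groundspeed 122.9 kt

Leg 1: track=232.0°, groundspeed=143.4 kt
Leg 2: track=168.5°, groundspeed=110.7 kt
Leg 3: track=286.8°, groundspeed=122.9 kt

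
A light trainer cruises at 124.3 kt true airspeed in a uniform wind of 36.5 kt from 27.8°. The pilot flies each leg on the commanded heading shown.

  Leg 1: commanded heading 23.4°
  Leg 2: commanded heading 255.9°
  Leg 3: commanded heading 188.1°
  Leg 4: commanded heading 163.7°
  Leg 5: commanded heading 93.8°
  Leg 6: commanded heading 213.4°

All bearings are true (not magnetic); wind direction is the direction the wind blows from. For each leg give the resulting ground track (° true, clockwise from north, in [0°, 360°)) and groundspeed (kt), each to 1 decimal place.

Leg 1: track=21.6°, groundspeed=88.0 kt
Leg 2: track=245.5°, groundspeed=151.1 kt
Leg 3: track=192.5°, groundspeed=159.1 kt
Leg 4: track=173.3°, groundspeed=152.6 kt
Leg 5: track=110.7°, groundspeed=114.4 kt
Leg 6: track=212.1°, groundspeed=160.7 kt

Leg 1: heading 23.4°; drift -1.8° → track 21.6°, groundspeed 88.0 kt
Leg 2: heading 255.9°; drift -10.4° → track 245.5°, groundspeed 151.1 kt
Leg 3: heading 188.1°; drift +4.4° → track 192.5°, groundspeed 159.1 kt
Leg 4: heading 163.7°; drift +9.6° → track 173.3°, groundspeed 152.6 kt
Leg 5: heading 93.8°; drift +16.9° → track 110.7°, groundspeed 114.4 kt
Leg 6: heading 213.4°; drift -1.3° → track 212.1°, groundspeed 160.7 kt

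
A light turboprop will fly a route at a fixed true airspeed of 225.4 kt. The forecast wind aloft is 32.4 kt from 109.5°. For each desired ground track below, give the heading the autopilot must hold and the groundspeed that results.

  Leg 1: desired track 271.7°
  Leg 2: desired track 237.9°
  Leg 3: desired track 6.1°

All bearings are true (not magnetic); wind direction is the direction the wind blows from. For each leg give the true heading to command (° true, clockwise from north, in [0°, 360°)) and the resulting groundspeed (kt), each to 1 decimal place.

Leg 1: heading=269.2°, groundspeed=256.0 kt
Leg 2: heading=231.4°, groundspeed=244.1 kt
Leg 3: heading=14.1°, groundspeed=230.7 kt

Leg 1: desired track 271.7°; wind correction -2.5° → command heading 269.2°, groundspeed 256.0 kt
Leg 2: desired track 237.9°; wind correction -6.5° → command heading 231.4°, groundspeed 244.1 kt
Leg 3: desired track 6.1°; wind correction +8.0° → command heading 14.1°, groundspeed 230.7 kt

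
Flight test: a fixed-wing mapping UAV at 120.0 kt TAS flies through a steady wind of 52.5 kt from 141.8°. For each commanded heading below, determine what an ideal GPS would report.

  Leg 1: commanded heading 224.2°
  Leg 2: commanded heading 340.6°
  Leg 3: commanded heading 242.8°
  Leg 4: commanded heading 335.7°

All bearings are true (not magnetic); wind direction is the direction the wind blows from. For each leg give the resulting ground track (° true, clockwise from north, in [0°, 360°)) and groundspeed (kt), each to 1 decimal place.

Leg 1: track=248.9°, groundspeed=124.5 kt
Leg 2: track=334.9°, groundspeed=170.5 kt
Leg 3: track=264.4°, groundspeed=139.9 kt
Leg 4: track=331.5°, groundspeed=171.4 kt

Leg 1: heading 224.2°; drift +24.7° → track 248.9°, groundspeed 124.5 kt
Leg 2: heading 340.6°; drift -5.7° → track 334.9°, groundspeed 170.5 kt
Leg 3: heading 242.8°; drift +21.6° → track 264.4°, groundspeed 139.9 kt
Leg 4: heading 335.7°; drift -4.2° → track 331.5°, groundspeed 171.4 kt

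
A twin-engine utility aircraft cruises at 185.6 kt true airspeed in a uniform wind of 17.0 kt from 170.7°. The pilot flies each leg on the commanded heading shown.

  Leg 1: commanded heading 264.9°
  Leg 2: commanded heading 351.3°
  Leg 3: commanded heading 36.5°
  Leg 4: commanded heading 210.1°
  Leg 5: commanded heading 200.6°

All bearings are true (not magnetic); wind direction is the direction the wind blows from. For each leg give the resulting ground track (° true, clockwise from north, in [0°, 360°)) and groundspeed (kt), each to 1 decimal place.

Leg 1: heading 264.9°; drift +5.2° → track 270.1°, groundspeed 187.6 kt
Leg 2: heading 351.3°; drift -0.1° → track 351.2°, groundspeed 202.6 kt
Leg 3: heading 36.5°; drift -3.5° → track 33.0°, groundspeed 197.8 kt
Leg 4: heading 210.1°; drift +3.6° → track 213.7°, groundspeed 172.8 kt
Leg 5: heading 200.6°; drift +2.8° → track 203.4°, groundspeed 171.1 kt

Leg 1: track=270.1°, groundspeed=187.6 kt
Leg 2: track=351.2°, groundspeed=202.6 kt
Leg 3: track=33.0°, groundspeed=197.8 kt
Leg 4: track=213.7°, groundspeed=172.8 kt
Leg 5: track=203.4°, groundspeed=171.1 kt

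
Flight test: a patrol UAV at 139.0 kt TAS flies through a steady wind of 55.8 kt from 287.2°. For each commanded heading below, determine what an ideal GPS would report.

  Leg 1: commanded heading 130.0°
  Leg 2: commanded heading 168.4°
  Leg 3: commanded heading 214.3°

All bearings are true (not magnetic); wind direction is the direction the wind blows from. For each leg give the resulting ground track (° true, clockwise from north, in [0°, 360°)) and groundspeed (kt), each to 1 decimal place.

Leg 1: track=123.5°, groundspeed=191.7 kt
Leg 2: track=152.0°, groundspeed=172.9 kt
Leg 3: track=190.8°, groundspeed=133.7 kt

Leg 1: heading 130.0°; drift -6.5° → track 123.5°, groundspeed 191.7 kt
Leg 2: heading 168.4°; drift -16.4° → track 152.0°, groundspeed 172.9 kt
Leg 3: heading 214.3°; drift -23.5° → track 190.8°, groundspeed 133.7 kt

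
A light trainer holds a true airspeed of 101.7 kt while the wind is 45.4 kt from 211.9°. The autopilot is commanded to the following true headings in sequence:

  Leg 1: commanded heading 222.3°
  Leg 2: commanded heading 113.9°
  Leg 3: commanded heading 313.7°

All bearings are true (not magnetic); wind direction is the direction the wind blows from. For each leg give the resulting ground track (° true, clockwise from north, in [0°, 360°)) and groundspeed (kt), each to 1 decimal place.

Leg 1: track=230.5°, groundspeed=57.6 kt
Leg 2: track=91.3°, groundspeed=117.0 kt
Leg 3: track=335.5°, groundspeed=119.6 kt

Leg 1: heading 222.3°; drift +8.2° → track 230.5°, groundspeed 57.6 kt
Leg 2: heading 113.9°; drift -22.6° → track 91.3°, groundspeed 117.0 kt
Leg 3: heading 313.7°; drift +21.8° → track 335.5°, groundspeed 119.6 kt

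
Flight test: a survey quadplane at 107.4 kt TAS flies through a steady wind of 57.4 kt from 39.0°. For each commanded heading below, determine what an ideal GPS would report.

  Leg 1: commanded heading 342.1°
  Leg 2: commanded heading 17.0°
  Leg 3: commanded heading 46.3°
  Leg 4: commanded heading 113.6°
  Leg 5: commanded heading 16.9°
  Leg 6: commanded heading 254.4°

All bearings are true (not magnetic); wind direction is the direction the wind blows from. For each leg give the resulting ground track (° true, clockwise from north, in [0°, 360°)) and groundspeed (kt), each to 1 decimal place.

Leg 1: heading 342.1°; drift -32.3° → track 309.8°, groundspeed 90.0 kt
Leg 2: heading 17.0°; drift -21.6° → track 355.4°, groundspeed 58.3 kt
Leg 3: heading 46.3°; drift +8.2° → track 54.5°, groundspeed 51.0 kt
Leg 4: heading 113.6°; drift +31.0° → track 144.6°, groundspeed 107.5 kt
Leg 5: heading 16.9°; drift -21.7° → track 355.2°, groundspeed 58.4 kt
Leg 6: heading 254.4°; drift -12.2° → track 242.2°, groundspeed 157.7 kt

Leg 1: track=309.8°, groundspeed=90.0 kt
Leg 2: track=355.4°, groundspeed=58.3 kt
Leg 3: track=54.5°, groundspeed=51.0 kt
Leg 4: track=144.6°, groundspeed=107.5 kt
Leg 5: track=355.2°, groundspeed=58.4 kt
Leg 6: track=242.2°, groundspeed=157.7 kt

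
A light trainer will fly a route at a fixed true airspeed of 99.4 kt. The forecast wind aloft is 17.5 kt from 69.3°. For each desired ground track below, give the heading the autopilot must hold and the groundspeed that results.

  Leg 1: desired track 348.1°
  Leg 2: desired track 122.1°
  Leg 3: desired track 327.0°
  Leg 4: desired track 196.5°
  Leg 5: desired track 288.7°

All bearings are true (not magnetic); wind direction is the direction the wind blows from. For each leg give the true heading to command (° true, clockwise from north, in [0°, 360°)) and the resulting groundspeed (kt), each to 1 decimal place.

Leg 1: heading=358.1°, groundspeed=95.2 kt
Leg 2: heading=114.0°, groundspeed=87.8 kt
Leg 3: heading=336.9°, groundspeed=101.6 kt
Leg 4: heading=188.4°, groundspeed=109.0 kt
Leg 5: heading=295.1°, groundspeed=112.3 kt

Leg 1: desired track 348.1°; wind correction +10.0° → command heading 358.1°, groundspeed 95.2 kt
Leg 2: desired track 122.1°; wind correction -8.1° → command heading 114.0°, groundspeed 87.8 kt
Leg 3: desired track 327.0°; wind correction +9.9° → command heading 336.9°, groundspeed 101.6 kt
Leg 4: desired track 196.5°; wind correction -8.1° → command heading 188.4°, groundspeed 109.0 kt
Leg 5: desired track 288.7°; wind correction +6.4° → command heading 295.1°, groundspeed 112.3 kt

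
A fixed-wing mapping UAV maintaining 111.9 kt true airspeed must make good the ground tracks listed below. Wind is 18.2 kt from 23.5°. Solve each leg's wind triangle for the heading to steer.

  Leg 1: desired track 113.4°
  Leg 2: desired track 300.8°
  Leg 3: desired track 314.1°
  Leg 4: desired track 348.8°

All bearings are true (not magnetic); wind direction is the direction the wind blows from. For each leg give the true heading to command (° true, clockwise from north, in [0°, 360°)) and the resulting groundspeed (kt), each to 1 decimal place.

Leg 1: heading=104.0°, groundspeed=110.4 kt
Leg 2: heading=310.1°, groundspeed=108.1 kt
Leg 3: heading=322.9°, groundspeed=104.2 kt
Leg 4: heading=354.1°, groundspeed=96.5 kt

Leg 1: desired track 113.4°; wind correction -9.4° → command heading 104.0°, groundspeed 110.4 kt
Leg 2: desired track 300.8°; wind correction +9.3° → command heading 310.1°, groundspeed 108.1 kt
Leg 3: desired track 314.1°; wind correction +8.8° → command heading 322.9°, groundspeed 104.2 kt
Leg 4: desired track 348.8°; wind correction +5.3° → command heading 354.1°, groundspeed 96.5 kt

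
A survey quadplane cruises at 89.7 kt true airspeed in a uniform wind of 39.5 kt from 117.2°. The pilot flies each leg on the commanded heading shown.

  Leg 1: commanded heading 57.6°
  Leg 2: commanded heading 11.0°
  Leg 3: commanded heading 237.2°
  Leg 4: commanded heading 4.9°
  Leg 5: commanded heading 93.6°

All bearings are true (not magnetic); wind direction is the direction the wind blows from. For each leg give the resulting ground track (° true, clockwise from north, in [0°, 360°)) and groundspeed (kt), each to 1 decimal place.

Leg 1: heading 57.6°; drift -26.0° → track 31.6°, groundspeed 77.6 kt
Leg 2: heading 11.0°; drift -20.6° → track 350.4°, groundspeed 107.6 kt
Leg 3: heading 237.2°; drift +17.4° → track 254.6°, groundspeed 114.7 kt
Leg 4: heading 4.9°; drift -19.2° → track 345.7°, groundspeed 110.9 kt
Leg 5: heading 93.6°; drift -16.5° → track 77.1°, groundspeed 55.8 kt

Leg 1: track=31.6°, groundspeed=77.6 kt
Leg 2: track=350.4°, groundspeed=107.6 kt
Leg 3: track=254.6°, groundspeed=114.7 kt
Leg 4: track=345.7°, groundspeed=110.9 kt
Leg 5: track=77.1°, groundspeed=55.8 kt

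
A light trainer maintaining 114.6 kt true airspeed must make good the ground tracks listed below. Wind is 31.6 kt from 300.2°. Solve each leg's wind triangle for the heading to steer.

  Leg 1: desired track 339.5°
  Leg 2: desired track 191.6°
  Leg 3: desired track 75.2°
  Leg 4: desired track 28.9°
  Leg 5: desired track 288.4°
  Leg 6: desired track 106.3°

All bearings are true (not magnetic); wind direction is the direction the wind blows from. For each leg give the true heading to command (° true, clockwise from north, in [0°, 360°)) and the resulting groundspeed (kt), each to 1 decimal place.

Leg 1: heading=329.4°, groundspeed=88.4 kt
Leg 2: heading=206.7°, groundspeed=120.7 kt
Leg 3: heading=64.0°, groundspeed=134.7 kt
Leg 4: heading=12.9°, groundspeed=109.4 kt
Leg 5: heading=291.6°, groundspeed=83.5 kt
Leg 6: heading=102.5°, groundspeed=145.0 kt

Leg 1: desired track 339.5°; wind correction -10.1° → command heading 329.4°, groundspeed 88.4 kt
Leg 2: desired track 191.6°; wind correction +15.1° → command heading 206.7°, groundspeed 120.7 kt
Leg 3: desired track 75.2°; wind correction -11.2° → command heading 64.0°, groundspeed 134.7 kt
Leg 4: desired track 28.9°; wind correction -16.0° → command heading 12.9°, groundspeed 109.4 kt
Leg 5: desired track 288.4°; wind correction +3.2° → command heading 291.6°, groundspeed 83.5 kt
Leg 6: desired track 106.3°; wind correction -3.8° → command heading 102.5°, groundspeed 145.0 kt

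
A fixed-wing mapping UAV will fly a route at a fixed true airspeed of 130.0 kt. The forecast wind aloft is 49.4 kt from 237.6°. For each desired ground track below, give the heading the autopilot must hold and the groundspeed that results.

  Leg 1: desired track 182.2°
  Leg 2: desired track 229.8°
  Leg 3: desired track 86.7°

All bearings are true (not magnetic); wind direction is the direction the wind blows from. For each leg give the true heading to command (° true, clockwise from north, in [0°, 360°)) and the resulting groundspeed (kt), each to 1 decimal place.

Leg 1: desired track 182.2°; wind correction +18.2° → command heading 200.4°, groundspeed 95.4 kt
Leg 2: desired track 229.8°; wind correction +3.0° → command heading 232.8°, groundspeed 80.9 kt
Leg 3: desired track 86.7°; wind correction +10.6° → command heading 97.3°, groundspeed 170.9 kt

Leg 1: heading=200.4°, groundspeed=95.4 kt
Leg 2: heading=232.8°, groundspeed=80.9 kt
Leg 3: heading=97.3°, groundspeed=170.9 kt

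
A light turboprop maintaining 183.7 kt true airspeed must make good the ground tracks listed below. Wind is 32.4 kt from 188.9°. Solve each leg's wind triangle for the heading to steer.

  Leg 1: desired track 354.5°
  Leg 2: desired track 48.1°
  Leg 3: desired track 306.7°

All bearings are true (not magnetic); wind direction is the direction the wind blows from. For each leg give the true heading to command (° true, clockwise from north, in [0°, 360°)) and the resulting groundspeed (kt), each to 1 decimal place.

Leg 1: heading=352.0°, groundspeed=214.9 kt
Leg 2: heading=54.5°, groundspeed=207.7 kt
Leg 3: heading=297.7°, groundspeed=196.6 kt

Leg 1: desired track 354.5°; wind correction -2.5° → command heading 352.0°, groundspeed 214.9 kt
Leg 2: desired track 48.1°; wind correction +6.4° → command heading 54.5°, groundspeed 207.7 kt
Leg 3: desired track 306.7°; wind correction -9.0° → command heading 297.7°, groundspeed 196.6 kt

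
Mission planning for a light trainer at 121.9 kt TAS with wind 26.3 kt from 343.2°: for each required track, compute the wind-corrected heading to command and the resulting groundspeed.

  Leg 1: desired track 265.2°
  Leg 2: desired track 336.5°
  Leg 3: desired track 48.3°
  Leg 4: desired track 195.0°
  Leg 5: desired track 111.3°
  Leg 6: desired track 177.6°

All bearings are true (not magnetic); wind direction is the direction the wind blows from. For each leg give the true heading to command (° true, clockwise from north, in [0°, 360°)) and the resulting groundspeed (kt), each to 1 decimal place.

Leg 1: desired track 265.2°; wind correction +12.2° → command heading 277.4°, groundspeed 113.7 kt
Leg 2: desired track 336.5°; wind correction +1.4° → command heading 337.9°, groundspeed 95.7 kt
Leg 3: desired track 48.3°; wind correction -11.3° → command heading 37.0°, groundspeed 108.5 kt
Leg 4: desired track 195.0°; wind correction +6.5° → command heading 201.5°, groundspeed 143.5 kt
Leg 5: desired track 111.3°; wind correction -9.8° → command heading 101.5°, groundspeed 136.4 kt
Leg 6: desired track 177.6°; wind correction +3.1° → command heading 180.7°, groundspeed 147.2 kt

Leg 1: heading=277.4°, groundspeed=113.7 kt
Leg 2: heading=337.9°, groundspeed=95.7 kt
Leg 3: heading=37.0°, groundspeed=108.5 kt
Leg 4: heading=201.5°, groundspeed=143.5 kt
Leg 5: heading=101.5°, groundspeed=136.4 kt
Leg 6: heading=180.7°, groundspeed=147.2 kt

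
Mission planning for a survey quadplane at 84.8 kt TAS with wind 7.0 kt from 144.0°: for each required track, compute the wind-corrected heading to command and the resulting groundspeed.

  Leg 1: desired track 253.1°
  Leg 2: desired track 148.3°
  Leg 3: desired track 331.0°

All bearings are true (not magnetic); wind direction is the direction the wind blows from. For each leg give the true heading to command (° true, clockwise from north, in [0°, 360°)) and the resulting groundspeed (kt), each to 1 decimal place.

Leg 1: desired track 253.1°; wind correction -4.5° → command heading 248.6°, groundspeed 86.8 kt
Leg 2: desired track 148.3°; wind correction -0.4° → command heading 147.9°, groundspeed 77.8 kt
Leg 3: desired track 331.0°; wind correction +0.6° → command heading 331.6°, groundspeed 91.7 kt

Leg 1: heading=248.6°, groundspeed=86.8 kt
Leg 2: heading=147.9°, groundspeed=77.8 kt
Leg 3: heading=331.6°, groundspeed=91.7 kt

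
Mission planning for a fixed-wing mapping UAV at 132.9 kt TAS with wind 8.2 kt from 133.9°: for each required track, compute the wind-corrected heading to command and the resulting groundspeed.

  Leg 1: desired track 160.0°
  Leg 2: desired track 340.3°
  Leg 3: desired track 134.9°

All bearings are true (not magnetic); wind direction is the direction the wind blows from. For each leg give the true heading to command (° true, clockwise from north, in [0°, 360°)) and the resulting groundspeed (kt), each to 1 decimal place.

Leg 1: desired track 160.0°; wind correction -1.6° → command heading 158.4°, groundspeed 125.5 kt
Leg 2: desired track 340.3°; wind correction +1.6° → command heading 341.9°, groundspeed 140.2 kt
Leg 3: desired track 134.9°; wind correction -0.1° → command heading 134.8°, groundspeed 124.7 kt

Leg 1: heading=158.4°, groundspeed=125.5 kt
Leg 2: heading=341.9°, groundspeed=140.2 kt
Leg 3: heading=134.8°, groundspeed=124.7 kt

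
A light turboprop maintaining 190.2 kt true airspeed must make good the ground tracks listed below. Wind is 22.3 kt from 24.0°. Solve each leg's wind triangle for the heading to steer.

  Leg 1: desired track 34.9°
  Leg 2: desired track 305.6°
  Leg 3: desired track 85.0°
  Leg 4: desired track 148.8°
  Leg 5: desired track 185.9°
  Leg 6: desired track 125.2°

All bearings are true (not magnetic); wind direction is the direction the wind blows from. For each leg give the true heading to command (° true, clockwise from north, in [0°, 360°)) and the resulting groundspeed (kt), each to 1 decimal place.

Leg 1: desired track 34.9°; wind correction -1.3° → command heading 33.6°, groundspeed 168.3 kt
Leg 2: desired track 305.6°; wind correction +6.6° → command heading 312.2°, groundspeed 184.5 kt
Leg 3: desired track 85.0°; wind correction -5.9° → command heading 79.1°, groundspeed 178.4 kt
Leg 4: desired track 148.8°; wind correction -5.5° → command heading 143.3°, groundspeed 202.0 kt
Leg 5: desired track 185.9°; wind correction -2.1° → command heading 183.8°, groundspeed 211.3 kt
Leg 6: desired track 125.2°; wind correction -6.6° → command heading 118.6°, groundspeed 193.3 kt

Leg 1: heading=33.6°, groundspeed=168.3 kt
Leg 2: heading=312.2°, groundspeed=184.5 kt
Leg 3: heading=79.1°, groundspeed=178.4 kt
Leg 4: heading=143.3°, groundspeed=202.0 kt
Leg 5: heading=183.8°, groundspeed=211.3 kt
Leg 6: heading=118.6°, groundspeed=193.3 kt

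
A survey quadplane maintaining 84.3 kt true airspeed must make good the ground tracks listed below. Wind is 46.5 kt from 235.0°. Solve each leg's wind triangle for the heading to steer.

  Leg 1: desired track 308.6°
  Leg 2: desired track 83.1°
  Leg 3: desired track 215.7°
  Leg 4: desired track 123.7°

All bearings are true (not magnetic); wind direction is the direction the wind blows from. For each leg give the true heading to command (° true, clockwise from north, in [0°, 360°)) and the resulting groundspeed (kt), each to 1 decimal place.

Leg 1: desired track 308.6°; wind correction -31.9° → command heading 276.7°, groundspeed 58.4 kt
Leg 2: desired track 83.1°; wind correction +15.1° → command heading 98.2°, groundspeed 122.4 kt
Leg 3: desired track 215.7°; wind correction +10.5° → command heading 226.2°, groundspeed 39.0 kt
Leg 4: desired track 123.7°; wind correction +30.9° → command heading 154.6°, groundspeed 89.2 kt

Leg 1: heading=276.7°, groundspeed=58.4 kt
Leg 2: heading=98.2°, groundspeed=122.4 kt
Leg 3: heading=226.2°, groundspeed=39.0 kt
Leg 4: heading=154.6°, groundspeed=89.2 kt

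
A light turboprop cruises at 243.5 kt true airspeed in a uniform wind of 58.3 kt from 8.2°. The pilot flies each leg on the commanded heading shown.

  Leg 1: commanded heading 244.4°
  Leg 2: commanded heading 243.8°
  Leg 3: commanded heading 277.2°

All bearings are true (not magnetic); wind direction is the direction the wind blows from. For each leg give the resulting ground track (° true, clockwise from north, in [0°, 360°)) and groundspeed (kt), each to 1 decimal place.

Leg 1: heading 244.4°; drift -10.0° → track 234.4°, groundspeed 280.2 kt
Leg 2: heading 243.8°; drift -9.9° → track 233.9°, groundspeed 280.6 kt
Leg 3: heading 277.2°; drift -13.4° → track 263.8°, groundspeed 251.4 kt

Leg 1: track=234.4°, groundspeed=280.2 kt
Leg 2: track=233.9°, groundspeed=280.6 kt
Leg 3: track=263.8°, groundspeed=251.4 kt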